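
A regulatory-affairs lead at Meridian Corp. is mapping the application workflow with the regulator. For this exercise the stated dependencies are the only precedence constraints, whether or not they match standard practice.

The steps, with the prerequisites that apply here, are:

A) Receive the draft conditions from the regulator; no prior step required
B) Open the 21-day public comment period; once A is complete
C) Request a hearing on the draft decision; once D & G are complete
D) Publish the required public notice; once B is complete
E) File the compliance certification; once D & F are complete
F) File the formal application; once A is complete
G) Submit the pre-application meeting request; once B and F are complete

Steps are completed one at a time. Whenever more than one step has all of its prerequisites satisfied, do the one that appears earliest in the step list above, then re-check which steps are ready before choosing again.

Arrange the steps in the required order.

Only A has no prerequisites, so it is first.
B and F are both available; B is listed earlier → B.
D now also ready, so the ready set is {D, F}; D is listed earlier → D.
F needed A, now all done → F.
E and G are both available; E is listed earlier → E.
G needed B and F, now all done → G.
C needed D and G, now all done → C.

A, B, D, F, E, G, C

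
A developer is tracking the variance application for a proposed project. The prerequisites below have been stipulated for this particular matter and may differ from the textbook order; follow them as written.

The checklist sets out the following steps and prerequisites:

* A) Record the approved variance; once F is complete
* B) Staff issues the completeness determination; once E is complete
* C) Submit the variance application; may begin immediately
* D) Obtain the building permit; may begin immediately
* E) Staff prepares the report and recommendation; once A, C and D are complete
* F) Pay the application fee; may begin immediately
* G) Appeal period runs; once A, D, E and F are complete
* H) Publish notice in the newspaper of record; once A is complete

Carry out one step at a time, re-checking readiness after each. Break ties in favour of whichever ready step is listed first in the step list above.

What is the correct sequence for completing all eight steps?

Nothing is required for C, D and F. C is listed earlier → C first.
D and F are both available; D is listed earlier → D.
Next only F has its prerequisites met → F.
That leaves A as the only ready step → A.
Now E and H have their prerequisites met. E is listed earlier, so E next.
B, G and H are all available; B is listed earlier → B.
Now G and H have their prerequisites met. G is listed earlier, so G next.
That leaves H as the only ready step → H.

C, D, F, A, E, B, G, H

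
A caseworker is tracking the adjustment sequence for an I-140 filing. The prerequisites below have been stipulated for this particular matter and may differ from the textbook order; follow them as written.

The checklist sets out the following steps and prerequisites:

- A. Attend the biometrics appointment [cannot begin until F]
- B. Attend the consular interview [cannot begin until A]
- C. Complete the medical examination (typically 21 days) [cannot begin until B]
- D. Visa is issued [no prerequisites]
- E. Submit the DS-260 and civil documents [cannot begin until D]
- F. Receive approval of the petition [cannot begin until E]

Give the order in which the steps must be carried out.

D, E, F, A, B, C

D has no prerequisites → D first.
E needed D, now all done → E.
That leaves F as the only ready step → F.
A needed F, now all done → A.
B is the only step now ready → B.
C needed B, now all done → C.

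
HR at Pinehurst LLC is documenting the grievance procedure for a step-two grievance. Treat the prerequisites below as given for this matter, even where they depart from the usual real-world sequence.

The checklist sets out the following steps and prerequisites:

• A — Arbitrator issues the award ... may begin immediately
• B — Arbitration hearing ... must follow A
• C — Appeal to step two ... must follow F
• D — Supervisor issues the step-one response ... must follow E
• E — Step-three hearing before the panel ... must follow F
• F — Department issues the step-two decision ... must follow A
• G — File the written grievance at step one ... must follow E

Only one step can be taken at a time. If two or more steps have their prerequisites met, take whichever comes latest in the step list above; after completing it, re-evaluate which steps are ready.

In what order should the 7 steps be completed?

A has no prerequisites → A first.
F and B are both available; F is listed later → F.
E and C now also ready, so the ready set is {E, C, B}; E is listed later → E.
G and D now also ready, so the ready set is {G, D, C, B}; G is listed later → G.
D, C and B are all available; D is listed later → D.
Ready: C and B. C is listed later → C.
B needed A, now all done → B.

A → F → E → G → D → C → B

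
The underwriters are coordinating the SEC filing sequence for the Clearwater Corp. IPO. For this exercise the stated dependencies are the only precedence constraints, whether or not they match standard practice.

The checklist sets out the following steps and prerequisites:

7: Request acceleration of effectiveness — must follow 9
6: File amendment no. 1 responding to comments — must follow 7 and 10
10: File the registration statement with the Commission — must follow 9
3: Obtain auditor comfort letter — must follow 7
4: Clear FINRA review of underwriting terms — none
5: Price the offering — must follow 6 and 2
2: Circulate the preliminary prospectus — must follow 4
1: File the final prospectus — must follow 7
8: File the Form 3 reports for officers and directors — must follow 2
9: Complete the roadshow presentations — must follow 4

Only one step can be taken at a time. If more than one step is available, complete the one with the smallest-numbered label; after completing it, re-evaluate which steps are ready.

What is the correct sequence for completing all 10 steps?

4 2 8 9 7 1 3 10 6 5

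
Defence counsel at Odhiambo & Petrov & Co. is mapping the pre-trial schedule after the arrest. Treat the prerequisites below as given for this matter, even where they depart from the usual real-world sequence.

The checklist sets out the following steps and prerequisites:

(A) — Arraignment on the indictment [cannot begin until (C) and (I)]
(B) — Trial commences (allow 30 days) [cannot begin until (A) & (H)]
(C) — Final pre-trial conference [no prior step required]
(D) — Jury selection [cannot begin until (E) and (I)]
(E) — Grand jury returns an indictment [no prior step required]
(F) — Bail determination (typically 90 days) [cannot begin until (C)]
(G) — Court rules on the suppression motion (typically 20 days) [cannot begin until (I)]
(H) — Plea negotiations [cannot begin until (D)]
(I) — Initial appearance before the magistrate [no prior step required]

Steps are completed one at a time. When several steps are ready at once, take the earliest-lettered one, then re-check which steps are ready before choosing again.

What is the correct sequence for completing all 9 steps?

(C), (E), (F), (I), (A), (D), (G), (H), (B)

Nothing is required for (C), (E) and (I). (C) has the earlier label → (C) first.
Now (E), (F) and (I) have their prerequisites met. (E) has the earlier label, so (E) next.
Ready: (F) and (I). (F) has the earlier label → (F).
(I) is the only step now ready → (I).
Ready: (A), (D) and (G). (A) has the earlier label → (A).
Now (D) and (G) have their prerequisites met. (D) has the earlier label, so (D) next.
Ready: (G) and (H). (G) has the earlier label → (G).
(H) needed (D), now all done → (H).
Next only (B) has its prerequisites met → (B).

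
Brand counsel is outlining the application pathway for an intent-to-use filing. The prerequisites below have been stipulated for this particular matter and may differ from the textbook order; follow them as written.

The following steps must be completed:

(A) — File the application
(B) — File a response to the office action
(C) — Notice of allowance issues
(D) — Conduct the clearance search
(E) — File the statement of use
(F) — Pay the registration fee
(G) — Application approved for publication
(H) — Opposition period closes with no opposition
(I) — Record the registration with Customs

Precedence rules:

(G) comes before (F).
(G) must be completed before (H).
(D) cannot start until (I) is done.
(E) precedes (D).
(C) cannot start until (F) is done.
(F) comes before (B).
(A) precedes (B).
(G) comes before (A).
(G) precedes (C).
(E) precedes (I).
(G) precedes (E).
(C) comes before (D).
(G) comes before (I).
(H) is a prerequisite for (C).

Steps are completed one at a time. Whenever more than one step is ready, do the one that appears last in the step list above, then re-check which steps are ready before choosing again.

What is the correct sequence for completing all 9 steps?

(G) is the only step with nothing outstanding, so it goes first.
(H), (F), (E) and (A) are all available; (H) is listed later → (H).
Now (F), (E) and (A) have their prerequisites met. (F) is listed later, so (F) next.
Ready: (E), (C) and (A). (E) is listed later → (E).
(I), (C) and (A) are all available; (I) is listed later → (I).
Ready: (C) and (A). (C) is listed later → (C).
(D) now also ready, so the ready set is {(D), (A)}; (D) is listed later → (D).
(A) needed (G), now all done → (A).
(B) needed (F) and (A), now all done → (B).

(G) (H) (F) (E) (I) (C) (D) (A) (B)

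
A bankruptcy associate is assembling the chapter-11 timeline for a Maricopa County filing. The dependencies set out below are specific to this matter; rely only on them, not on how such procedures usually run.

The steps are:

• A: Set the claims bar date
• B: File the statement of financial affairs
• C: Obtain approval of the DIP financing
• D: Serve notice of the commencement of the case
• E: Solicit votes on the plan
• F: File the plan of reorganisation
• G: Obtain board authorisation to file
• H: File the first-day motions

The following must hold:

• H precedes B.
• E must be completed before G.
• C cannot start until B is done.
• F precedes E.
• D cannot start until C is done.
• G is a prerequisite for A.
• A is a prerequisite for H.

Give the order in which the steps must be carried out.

F, E, G, A, H, B, C, D

F has no prerequisites → F first.
E needed F, now all done → E.
G is the only step now ready → G.
A needed G, now all done → A.
H needed A, now all done → H.
B needed H, now all done → B.
Next only C has its prerequisites met → C.
That leaves D as the only ready step → D.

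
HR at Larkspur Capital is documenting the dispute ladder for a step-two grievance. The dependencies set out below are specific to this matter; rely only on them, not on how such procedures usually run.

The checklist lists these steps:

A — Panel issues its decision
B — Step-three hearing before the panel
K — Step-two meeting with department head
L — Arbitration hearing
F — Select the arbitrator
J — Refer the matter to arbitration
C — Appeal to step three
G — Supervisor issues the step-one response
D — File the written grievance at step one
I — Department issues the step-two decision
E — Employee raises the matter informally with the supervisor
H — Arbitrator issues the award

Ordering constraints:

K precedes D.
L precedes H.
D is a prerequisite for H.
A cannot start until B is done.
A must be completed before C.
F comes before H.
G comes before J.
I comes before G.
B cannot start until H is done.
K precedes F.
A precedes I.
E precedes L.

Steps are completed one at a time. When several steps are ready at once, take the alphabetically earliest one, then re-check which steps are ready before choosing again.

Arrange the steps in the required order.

E, K, D, F, L, H, B, A, C, I, G, J

Nothing is required for E and K. E has the earlier label → E first.
K and L are both available; K has the earlier label → K.
D, F and L are all available; D has the earlier label → D.
Ready: F and L. F has the earlier label → F.
L needed E, now all done → L.
H needed D, F and L, now all done → H.
Next only B has its prerequisites met → B.
Next only A has its prerequisites met → A.
Ready: C and I. C has the earlier label → C.
Next only I has its prerequisites met → I.
G needed I, now all done → G.
That leaves J as the only ready step → J.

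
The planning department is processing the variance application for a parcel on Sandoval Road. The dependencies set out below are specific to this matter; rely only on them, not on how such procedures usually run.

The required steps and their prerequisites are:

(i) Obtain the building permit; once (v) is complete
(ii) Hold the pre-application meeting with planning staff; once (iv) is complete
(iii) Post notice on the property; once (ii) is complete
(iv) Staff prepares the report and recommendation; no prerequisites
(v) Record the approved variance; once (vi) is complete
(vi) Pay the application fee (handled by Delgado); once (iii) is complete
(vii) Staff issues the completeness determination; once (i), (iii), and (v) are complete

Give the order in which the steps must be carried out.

(iv), (ii), (iii), (vi), (v), (i), (vii)

(iv) has no prerequisites → (iv) first.
(ii) needed (iv), now all done → (ii).
(iii) needed (ii), now all done → (iii).
That leaves (vi) as the only ready step → (vi).
(v) needed (vi), now all done → (v).
(i) is the only step now ready → (i).
(vii) needed (i), (iii) and (v), now all done → (vii).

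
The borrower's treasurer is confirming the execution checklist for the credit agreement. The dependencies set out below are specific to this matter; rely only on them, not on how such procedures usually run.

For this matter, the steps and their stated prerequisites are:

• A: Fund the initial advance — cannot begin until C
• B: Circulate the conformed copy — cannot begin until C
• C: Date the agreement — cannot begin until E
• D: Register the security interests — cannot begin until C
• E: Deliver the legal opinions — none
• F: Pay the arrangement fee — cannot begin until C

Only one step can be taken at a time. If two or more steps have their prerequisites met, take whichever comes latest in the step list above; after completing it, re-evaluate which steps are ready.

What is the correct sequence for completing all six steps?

E is the only step with nothing outstanding, so it goes first.
That leaves C as the only ready step → C.
Now F, D, B and A have their prerequisites met. F is listed later, so F next.
Ready: D, B and A. D is listed later → D.
B and A are both available; B is listed later → B.
A needed C, now all done → A.

E, C, F, D, B, A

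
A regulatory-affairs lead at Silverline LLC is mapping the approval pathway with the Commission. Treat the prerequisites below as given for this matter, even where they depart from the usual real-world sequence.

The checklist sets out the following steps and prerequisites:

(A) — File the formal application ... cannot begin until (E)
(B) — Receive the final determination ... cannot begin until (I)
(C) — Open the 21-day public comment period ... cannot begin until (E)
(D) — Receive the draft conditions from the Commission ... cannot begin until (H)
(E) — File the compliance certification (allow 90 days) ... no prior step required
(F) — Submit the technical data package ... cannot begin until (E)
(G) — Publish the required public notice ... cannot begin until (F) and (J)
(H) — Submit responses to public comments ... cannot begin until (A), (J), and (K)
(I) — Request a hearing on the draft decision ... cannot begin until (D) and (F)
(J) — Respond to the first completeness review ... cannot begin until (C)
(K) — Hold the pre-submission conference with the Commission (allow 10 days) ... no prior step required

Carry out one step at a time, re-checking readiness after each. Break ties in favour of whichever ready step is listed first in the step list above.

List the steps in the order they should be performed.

(E) and (K) have no prerequisites; (E) is listed earlier, so (E) is first.
(A), (C) and (F) now also ready, so the ready set is {(A), (C), (F), (K)}; (A) is listed earlier → (A).
Ready: (C), (F) and (K). (C) is listed earlier → (C).
Now (F), (J) and (K) have their prerequisites met. (F) is listed earlier, so (F) next.
Now (J) and (K) have their prerequisites met. (J) is listed earlier, so (J) next.
Now (G) and (K) have their prerequisites met. (G) is listed earlier, so (G) next.
Next only (K) has its prerequisites met → (K).
(H) needed (A), (J) and (K), now all done → (H).
That leaves (D) as the only ready step → (D).
(I) needed (D) and (F), now all done → (I).
(B) needed (I), now all done → (B).

(E) (A) (C) (F) (J) (G) (K) (H) (D) (I) (B)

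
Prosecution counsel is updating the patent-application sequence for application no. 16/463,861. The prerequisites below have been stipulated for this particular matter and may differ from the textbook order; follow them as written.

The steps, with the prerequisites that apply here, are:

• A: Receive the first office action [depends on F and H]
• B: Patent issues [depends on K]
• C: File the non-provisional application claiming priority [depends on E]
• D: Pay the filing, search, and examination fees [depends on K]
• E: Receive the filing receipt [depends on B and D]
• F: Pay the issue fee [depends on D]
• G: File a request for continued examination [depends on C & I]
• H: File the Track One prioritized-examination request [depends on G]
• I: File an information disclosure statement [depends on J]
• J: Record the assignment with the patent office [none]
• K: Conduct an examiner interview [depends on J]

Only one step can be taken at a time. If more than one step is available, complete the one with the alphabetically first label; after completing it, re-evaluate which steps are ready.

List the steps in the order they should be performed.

J → I → K → B → D → E → C → F → G → H → A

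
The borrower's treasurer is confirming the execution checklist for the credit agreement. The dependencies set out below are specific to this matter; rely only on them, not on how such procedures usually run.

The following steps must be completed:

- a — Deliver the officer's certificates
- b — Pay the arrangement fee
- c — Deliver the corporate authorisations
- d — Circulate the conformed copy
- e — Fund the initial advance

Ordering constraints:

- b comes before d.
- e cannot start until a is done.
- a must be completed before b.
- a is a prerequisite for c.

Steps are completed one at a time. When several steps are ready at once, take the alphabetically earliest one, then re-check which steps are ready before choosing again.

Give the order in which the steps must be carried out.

a, b, c, d, e

a is the only step with nothing outstanding, so it goes first.
Now b, c and e have their prerequisites met. b has the earlier label, so b next.
d now also ready, so the ready set is {c, d, e}; c has the earlier label → c.
d and e are both available; d has the earlier label → d.
e needed a, now all done → e.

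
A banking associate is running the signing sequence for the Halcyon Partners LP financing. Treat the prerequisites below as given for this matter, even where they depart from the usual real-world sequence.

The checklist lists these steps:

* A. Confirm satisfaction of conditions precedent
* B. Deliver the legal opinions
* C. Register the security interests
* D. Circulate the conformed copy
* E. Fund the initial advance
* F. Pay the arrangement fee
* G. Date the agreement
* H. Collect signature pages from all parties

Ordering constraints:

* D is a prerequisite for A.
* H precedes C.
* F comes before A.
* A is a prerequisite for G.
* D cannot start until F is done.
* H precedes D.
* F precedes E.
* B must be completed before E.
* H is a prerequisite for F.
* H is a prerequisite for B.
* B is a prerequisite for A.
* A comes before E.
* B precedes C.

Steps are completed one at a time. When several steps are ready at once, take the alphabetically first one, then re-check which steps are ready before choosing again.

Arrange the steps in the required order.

Only H has no prerequisites, so it is first.
Ready: B and F. B has the earlier label → B.
C now also ready, so the ready set is {C, F}; C has the earlier label → C.
F is the only step now ready → F.
D needed F and H, now all done → D.
A needed B, D and F, now all done → A.
Ready: E and G. E has the earlier label → E.
G needed A, now all done → G.

H, B, C, F, D, A, E, G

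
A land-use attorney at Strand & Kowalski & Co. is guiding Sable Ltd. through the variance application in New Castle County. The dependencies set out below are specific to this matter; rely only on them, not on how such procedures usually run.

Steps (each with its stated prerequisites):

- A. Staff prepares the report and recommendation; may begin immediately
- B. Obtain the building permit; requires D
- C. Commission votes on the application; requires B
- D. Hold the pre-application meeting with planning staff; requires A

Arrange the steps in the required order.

A, D, B, C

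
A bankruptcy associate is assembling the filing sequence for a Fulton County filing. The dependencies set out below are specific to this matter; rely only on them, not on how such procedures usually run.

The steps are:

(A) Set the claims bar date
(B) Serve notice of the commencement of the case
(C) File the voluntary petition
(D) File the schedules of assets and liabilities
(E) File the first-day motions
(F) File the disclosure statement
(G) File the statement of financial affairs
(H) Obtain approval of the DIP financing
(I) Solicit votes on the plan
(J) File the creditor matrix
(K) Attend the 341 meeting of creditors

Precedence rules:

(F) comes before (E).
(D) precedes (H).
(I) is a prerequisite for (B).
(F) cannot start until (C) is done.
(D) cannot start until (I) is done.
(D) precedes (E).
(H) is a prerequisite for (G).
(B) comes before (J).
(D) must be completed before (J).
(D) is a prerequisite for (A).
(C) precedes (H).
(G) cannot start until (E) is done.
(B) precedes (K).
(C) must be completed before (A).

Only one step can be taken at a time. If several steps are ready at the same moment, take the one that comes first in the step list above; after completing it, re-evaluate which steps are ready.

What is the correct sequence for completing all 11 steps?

(C) and (I) have no prerequisites; (C) is listed earlier, so (C) is first.
Ready: (F) and (I). (F) is listed earlier → (F).
Next only (I) has its prerequisites met → (I).
Ready: (B) and (D). (B) is listed earlier → (B).
(K) now also ready, so the ready set is {(D), (K)}; (D) is listed earlier → (D).
Ready: (A), (E), (H), (J) and (K). (A) is listed earlier → (A).
Ready: (E), (H), (J) and (K). (E) is listed earlier → (E).
Now (H), (J) and (K) have their prerequisites met. (H) is listed earlier, so (H) next.
Ready: (G), (J) and (K). (G) is listed earlier → (G).
Now (J) and (K) have their prerequisites met. (J) is listed earlier, so (J) next.
(K) is the only step now ready → (K).

(C) → (F) → (I) → (B) → (D) → (A) → (E) → (H) → (G) → (J) → (K)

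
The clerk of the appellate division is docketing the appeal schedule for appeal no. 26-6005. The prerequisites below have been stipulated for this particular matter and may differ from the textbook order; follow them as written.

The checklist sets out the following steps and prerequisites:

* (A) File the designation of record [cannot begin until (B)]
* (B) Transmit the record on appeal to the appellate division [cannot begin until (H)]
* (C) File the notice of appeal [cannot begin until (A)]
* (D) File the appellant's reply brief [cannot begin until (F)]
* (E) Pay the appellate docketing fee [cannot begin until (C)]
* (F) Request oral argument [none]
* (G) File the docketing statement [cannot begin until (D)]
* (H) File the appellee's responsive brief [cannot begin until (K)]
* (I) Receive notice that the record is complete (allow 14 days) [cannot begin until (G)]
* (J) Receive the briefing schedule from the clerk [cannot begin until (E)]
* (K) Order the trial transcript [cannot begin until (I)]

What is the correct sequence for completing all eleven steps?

(F), (D), (G), (I), (K), (H), (B), (A), (C), (E), (J)

Only (F) has no prerequisites, so it is first.
(D) is the only step now ready → (D).
That leaves (G) as the only ready step → (G).
That leaves (I) as the only ready step → (I).
(K) is the only step now ready → (K).
(H) needed (K), now all done → (H).
(B) needed (H), now all done → (B).
Next only (A) has its prerequisites met → (A).
That leaves (C) as the only ready step → (C).
That leaves (E) as the only ready step → (E).
Next only (J) has its prerequisites met → (J).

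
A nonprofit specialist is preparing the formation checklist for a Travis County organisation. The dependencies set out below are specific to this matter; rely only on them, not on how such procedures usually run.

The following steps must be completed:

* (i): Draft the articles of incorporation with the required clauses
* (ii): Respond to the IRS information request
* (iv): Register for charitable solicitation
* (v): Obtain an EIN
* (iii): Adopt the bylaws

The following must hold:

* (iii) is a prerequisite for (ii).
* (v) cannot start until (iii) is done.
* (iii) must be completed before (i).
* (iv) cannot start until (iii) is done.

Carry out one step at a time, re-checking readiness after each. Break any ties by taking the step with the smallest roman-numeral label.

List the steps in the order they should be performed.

(iii) is the only step with nothing outstanding, so it goes first.
Now (i), (ii), (iv) and (v) have their prerequisites met. (i) has the earlier label, so (i) next.
Ready: (ii), (iv) and (v). (ii) has the earlier label → (ii).
Now (iv) and (v) have their prerequisites met. (iv) has the earlier label, so (iv) next.
(v) needed (iii), now all done → (v).

(iii), (i), (ii), (iv), (v)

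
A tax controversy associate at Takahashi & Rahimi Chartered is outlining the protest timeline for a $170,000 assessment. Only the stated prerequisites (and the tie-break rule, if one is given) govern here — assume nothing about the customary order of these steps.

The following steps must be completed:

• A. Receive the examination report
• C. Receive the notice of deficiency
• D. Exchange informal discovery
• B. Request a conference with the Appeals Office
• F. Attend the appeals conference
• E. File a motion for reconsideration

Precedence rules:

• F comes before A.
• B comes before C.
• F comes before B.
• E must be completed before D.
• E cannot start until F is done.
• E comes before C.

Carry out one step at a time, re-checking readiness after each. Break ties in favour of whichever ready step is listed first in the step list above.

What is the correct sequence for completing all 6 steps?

F → A → B → E → C → D

Only F has no prerequisites, so it is first.
Now A, B and E have their prerequisites met. A is listed earlier, so A next.
Now B and E have their prerequisites met. B is listed earlier, so B next.
That leaves E as the only ready step → E.
Ready: C and D. C is listed earlier → C.
D needed E, now all done → D.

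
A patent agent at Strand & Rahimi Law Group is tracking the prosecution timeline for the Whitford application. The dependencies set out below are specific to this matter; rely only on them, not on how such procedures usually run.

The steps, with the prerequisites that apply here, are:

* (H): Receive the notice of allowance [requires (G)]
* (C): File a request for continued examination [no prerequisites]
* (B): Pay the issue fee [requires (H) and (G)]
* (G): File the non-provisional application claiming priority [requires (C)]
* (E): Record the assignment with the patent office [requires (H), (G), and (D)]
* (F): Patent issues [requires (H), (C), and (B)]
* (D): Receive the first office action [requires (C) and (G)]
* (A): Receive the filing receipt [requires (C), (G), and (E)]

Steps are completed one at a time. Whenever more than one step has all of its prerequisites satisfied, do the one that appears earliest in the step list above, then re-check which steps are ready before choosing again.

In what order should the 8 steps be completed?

(C) (G) (H) (B) (F) (D) (E) (A)

(C) is the only step with nothing outstanding, so it goes first.
(G) is the only step now ready → (G).
Ready: (H) and (D). (H) is listed earlier → (H).
Ready: (B) and (D). (B) is listed earlier → (B).
(F) now also ready, so the ready set is {(F), (D)}; (F) is listed earlier → (F).
(D) needed (C) and (G), now all done → (D).
That leaves (E) as the only ready step → (E).
(A) is the only step now ready → (A).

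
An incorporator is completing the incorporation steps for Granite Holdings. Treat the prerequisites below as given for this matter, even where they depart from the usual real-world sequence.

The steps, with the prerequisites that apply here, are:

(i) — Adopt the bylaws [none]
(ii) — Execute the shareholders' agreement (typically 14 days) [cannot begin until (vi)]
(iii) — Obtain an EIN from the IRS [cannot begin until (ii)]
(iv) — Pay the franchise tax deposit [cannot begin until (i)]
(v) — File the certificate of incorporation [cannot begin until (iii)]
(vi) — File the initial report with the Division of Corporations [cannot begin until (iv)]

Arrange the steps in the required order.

(i) is the only step with nothing outstanding, so it goes first.
(iv) needed (i), now all done → (iv).
(vi) needed (iv), now all done → (vi).
That leaves (ii) as the only ready step → (ii).
Next only (iii) has its prerequisites met → (iii).
(v) is the only step now ready → (v).

(i) → (iv) → (vi) → (ii) → (iii) → (v)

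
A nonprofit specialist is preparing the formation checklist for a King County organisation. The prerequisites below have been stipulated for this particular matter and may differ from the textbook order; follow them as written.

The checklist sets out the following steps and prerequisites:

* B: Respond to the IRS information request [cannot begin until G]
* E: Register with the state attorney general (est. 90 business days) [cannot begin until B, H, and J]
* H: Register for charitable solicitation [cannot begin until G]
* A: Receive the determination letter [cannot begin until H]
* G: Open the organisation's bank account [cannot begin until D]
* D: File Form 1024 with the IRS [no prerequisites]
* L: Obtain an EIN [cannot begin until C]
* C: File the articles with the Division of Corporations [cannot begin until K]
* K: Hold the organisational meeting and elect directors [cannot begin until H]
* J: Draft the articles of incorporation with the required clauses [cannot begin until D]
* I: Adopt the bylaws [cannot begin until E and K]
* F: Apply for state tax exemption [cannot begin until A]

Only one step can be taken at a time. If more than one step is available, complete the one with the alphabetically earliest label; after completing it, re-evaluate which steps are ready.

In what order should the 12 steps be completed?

D G B H A F J E K C I L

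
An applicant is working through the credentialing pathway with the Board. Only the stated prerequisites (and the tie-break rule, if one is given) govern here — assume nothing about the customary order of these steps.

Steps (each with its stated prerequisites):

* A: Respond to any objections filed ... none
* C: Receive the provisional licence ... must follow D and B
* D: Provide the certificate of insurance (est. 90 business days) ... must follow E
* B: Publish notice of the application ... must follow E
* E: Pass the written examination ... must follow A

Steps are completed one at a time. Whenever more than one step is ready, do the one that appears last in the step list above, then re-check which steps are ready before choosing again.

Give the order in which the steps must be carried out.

A, E, B, D, C

Only A has no prerequisites, so it is first.
E is the only step now ready → E.
B and D are both available; B is listed later → B.
That leaves D as the only ready step → D.
C is the only step now ready → C.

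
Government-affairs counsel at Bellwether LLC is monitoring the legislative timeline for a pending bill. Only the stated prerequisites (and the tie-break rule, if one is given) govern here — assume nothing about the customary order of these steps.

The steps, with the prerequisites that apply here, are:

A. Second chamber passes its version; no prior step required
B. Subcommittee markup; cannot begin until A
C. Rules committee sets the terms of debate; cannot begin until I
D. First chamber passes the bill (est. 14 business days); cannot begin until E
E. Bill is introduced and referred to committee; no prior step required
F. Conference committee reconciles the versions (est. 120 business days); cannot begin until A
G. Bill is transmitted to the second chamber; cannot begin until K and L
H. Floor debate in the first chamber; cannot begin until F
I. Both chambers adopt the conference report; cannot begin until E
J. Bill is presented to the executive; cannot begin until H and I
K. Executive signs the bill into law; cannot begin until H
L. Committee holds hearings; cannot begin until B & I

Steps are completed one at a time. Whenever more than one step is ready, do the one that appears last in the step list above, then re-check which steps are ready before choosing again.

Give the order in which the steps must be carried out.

E I D C A F H K J B L G

Nothing is required for E and A. E is listed later → E first.
Ready: I, D and A. I is listed later → I.
C now also ready, so the ready set is {D, C, A}; D is listed later → D.
Now C and A have their prerequisites met. C is listed later, so C next.
A is the only step now ready → A.
Ready: F and B. F is listed later → F.
H and B are both available; H is listed later → H.
K and J now also ready, so the ready set is {K, J, B}; K is listed later → K.
Now J and B have their prerequisites met. J is listed later, so J next.
That leaves B as the only ready step → B.
That leaves L as the only ready step → L.
G is the only step now ready → G.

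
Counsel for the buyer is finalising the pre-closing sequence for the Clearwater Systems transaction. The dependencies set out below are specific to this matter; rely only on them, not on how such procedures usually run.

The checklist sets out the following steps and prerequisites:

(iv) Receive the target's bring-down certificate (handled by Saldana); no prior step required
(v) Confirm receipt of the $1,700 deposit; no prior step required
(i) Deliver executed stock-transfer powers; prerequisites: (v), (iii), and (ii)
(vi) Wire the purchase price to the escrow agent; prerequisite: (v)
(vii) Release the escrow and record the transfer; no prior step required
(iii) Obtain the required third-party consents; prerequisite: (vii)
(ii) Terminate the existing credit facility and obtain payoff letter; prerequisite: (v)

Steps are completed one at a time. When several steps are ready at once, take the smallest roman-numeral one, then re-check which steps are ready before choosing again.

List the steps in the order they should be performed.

(iv), (v), (ii), (vi), (vii), (iii), (i)

Nothing is required for (iv), (v) and (vii). (iv) has the earlier label → (iv) first.
Now (v) and (vii) have their prerequisites met. (v) has the earlier label, so (v) next.
Ready: (ii), (vi) and (vii). (ii) has the earlier label → (ii).
(vi) and (vii) are both available; (vi) has the earlier label → (vi).
(vii) is the only step now ready → (vii).
Next only (iii) has its prerequisites met → (iii).
(i) needed (ii), (iii) and (v), now all done → (i).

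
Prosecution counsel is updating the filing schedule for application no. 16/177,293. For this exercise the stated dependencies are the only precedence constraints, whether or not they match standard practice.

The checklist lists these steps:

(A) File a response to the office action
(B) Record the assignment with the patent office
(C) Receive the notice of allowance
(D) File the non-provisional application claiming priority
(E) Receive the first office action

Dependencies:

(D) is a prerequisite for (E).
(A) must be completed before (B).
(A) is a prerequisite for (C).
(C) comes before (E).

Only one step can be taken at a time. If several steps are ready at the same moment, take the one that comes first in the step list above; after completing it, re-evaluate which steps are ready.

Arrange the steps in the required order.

(A) and (D) have no prerequisites; (A) is listed earlier, so (A) is first.
(B) and (C) now also ready, so the ready set is {(B), (C), (D)}; (B) is listed earlier → (B).
Ready: (C) and (D). (C) is listed earlier → (C).
Next only (D) has its prerequisites met → (D).
That leaves (E) as the only ready step → (E).

(A), (B), (C), (D), (E)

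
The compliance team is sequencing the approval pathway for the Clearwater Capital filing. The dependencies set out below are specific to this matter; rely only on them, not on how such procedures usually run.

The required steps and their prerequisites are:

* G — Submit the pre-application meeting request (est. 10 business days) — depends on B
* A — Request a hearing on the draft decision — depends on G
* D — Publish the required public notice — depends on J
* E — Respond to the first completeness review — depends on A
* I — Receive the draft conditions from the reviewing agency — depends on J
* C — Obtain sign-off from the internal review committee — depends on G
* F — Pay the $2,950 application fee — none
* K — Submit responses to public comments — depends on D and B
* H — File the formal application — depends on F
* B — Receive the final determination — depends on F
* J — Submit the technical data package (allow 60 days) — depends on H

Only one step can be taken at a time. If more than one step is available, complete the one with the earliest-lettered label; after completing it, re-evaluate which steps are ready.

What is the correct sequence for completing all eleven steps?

F → B → G → A → C → E → H → J → D → I → K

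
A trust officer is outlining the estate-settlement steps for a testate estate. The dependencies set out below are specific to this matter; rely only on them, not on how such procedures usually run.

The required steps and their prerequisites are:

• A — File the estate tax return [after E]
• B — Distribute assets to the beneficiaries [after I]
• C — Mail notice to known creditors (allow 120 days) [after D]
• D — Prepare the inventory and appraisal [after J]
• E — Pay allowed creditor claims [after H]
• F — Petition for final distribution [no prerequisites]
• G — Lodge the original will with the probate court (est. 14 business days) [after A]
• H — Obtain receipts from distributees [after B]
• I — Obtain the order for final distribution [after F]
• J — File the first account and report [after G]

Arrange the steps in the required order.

F is the only step with nothing outstanding, so it goes first.
That leaves I as the only ready step → I.
Next only B has its prerequisites met → B.
H needed B, now all done → H.
E needed H, now all done → E.
Next only A has its prerequisites met → A.
G is the only step now ready → G.
J is the only step now ready → J.
Next only D has its prerequisites met → D.
That leaves C as the only ready step → C.

F, I, B, H, E, A, G, J, D, C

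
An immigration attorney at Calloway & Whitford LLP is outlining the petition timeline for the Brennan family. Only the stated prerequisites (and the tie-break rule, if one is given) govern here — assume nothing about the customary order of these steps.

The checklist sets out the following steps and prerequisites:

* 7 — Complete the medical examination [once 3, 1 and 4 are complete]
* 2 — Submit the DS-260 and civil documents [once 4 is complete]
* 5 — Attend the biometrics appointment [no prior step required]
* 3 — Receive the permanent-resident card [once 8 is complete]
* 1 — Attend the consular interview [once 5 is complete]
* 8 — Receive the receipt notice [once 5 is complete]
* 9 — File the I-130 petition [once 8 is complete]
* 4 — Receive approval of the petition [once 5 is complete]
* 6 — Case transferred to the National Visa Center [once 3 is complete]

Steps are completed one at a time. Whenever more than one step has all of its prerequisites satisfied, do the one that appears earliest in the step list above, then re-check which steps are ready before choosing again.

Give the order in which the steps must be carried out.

5 → 1 → 8 → 3 → 9 → 4 → 7 → 2 → 6

5 has no prerequisites → 5 first.
1, 8 and 4 are all available; 1 is listed earlier → 1.
Ready: 8 and 4. 8 is listed earlier → 8.
Now 3, 9 and 4 have their prerequisites met. 3 is listed earlier, so 3 next.
6 now also ready, so the ready set is {9, 4, 6}; 9 is listed earlier → 9.
Ready: 4 and 6. 4 is listed earlier → 4.
7 and 2 now also ready, so the ready set is {7, 2, 6}; 7 is listed earlier → 7.
Now 2 and 6 have their prerequisites met. 2 is listed earlier, so 2 next.
That leaves 6 as the only ready step → 6.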